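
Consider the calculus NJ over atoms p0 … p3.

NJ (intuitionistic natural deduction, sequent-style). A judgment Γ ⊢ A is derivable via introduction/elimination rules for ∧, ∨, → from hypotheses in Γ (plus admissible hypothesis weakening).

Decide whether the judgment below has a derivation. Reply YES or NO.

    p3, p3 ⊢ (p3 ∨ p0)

Derivation (root first):
[Wk] p3, p3 ⊢ (p3 ∨ p0)
  [∨I₁] p3 ⊢ (p3 ∨ p0)
    [Ax] p3 ⊢ p3

Result: YES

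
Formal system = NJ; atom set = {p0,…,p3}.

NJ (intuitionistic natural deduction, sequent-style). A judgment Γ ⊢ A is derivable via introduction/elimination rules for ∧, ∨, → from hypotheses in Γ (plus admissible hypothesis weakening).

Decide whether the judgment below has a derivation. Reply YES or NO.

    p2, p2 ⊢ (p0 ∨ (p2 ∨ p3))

Derivation trace:
[∨I₂] p2, p2 ⊢ (p0 ∨ (p2 ∨ p3))
  [Wk] p2, p2 ⊢ (p2 ∨ p3)
    [∨I₁] p2 ⊢ (p2 ∨ p3)
      [Ax] p2 ⊢ p2

Result: YES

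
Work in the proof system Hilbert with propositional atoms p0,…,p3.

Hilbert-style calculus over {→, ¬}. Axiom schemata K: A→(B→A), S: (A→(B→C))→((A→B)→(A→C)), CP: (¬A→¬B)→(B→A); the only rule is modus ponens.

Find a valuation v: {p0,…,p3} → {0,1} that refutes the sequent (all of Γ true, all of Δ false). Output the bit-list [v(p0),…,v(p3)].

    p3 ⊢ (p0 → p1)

Search for a countermodel by truth-table:
  v=0000: Γ:[p3=F] Δ:[(p0 → p1)=T] refutes=False
  v=0001: Γ:[p3=T] Δ:[(p0 → p1)=T] refutes=False
  v=0010: Γ:[p3=F] Δ:[(p0 → p1)=T] refutes=False
  v=0011: Γ:[p3=T] Δ:[(p0 → p1)=T] refutes=False
  v=0100: Γ:[p3=F] Δ:[(p0 → p1)=T] refutes=False
  v=0101: Γ:[p3=T] Δ:[(p0 → p1)=T] refutes=False
  v=0110: Γ:[p3=F] Δ:[(p0 → p1)=T] refutes=False
  v=0111: Γ:[p3=T] Δ:[(p0 → p1)=T] refutes=False
  v=1000: Γ:[p3=F] Δ:[(p0 → p1)=F] refutes=False
  v=1001: Γ:[p3=T] Δ:[(p0 → p1)=F] refutes=True  ← countermodel

Result: [1, 0, 0, 1]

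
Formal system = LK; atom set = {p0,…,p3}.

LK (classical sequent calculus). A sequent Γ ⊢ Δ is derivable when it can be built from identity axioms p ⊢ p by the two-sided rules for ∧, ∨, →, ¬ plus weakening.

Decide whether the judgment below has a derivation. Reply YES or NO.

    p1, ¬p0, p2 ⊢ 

Truth-table refutation:
  v=0000: Γ:[p1=F, ¬p0=T, p2=F] Δ:[] refutes=False
  v=0001: Γ:[p1=F, ¬p0=T, p2=F] Δ:[] refutes=False
  v=0010: Γ:[p1=F, ¬p0=T, p2=T] Δ:[] refutes=False
  v=0011: Γ:[p1=F, ¬p0=T, p2=T] Δ:[] refutes=False
  v=0100: Γ:[p1=T, ¬p0=T, p2=F] Δ:[] refutes=False
  v=0101: Γ:[p1=T, ¬p0=T, p2=F] Δ:[] refutes=False
  v=0110: Γ:[p1=T, ¬p0=T, p2=T] Δ:[] refutes=True  ← countermodel

Result: NO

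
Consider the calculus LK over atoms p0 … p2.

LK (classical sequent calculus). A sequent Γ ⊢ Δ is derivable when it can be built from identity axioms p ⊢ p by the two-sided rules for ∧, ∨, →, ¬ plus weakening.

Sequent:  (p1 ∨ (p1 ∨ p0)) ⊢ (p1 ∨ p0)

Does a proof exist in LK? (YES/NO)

Derivation (root first):
[∨R] (p1 ∨ (p1 ∨ p0)) ⊢ (p1 ∨ p0)
  [∨L] (p1 ∨ (p1 ∨ p0)) ⊢ p1, p0
    [Ax] p1 ⊢ p1
    [∨L] (p1 ∨ p0) ⊢ p1, p0
      [Ax] p1 ⊢ p1
      [Ax] p0 ⊢ p0

Result: YES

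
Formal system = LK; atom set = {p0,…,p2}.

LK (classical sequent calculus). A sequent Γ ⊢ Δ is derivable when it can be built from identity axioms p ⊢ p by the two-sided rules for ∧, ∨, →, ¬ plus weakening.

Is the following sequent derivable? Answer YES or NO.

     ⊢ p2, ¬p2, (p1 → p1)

Derivation (root first):
[→R]  ⊢ p2, ¬p2, (p1 → p1)
  [¬R] p1 ⊢ p1, p2, ¬p2
    [WL] p1, p2 ⊢ p1, p2
      [WR] p1 ⊢ p1, p2
        [Ax] p1 ⊢ p1

Result: YES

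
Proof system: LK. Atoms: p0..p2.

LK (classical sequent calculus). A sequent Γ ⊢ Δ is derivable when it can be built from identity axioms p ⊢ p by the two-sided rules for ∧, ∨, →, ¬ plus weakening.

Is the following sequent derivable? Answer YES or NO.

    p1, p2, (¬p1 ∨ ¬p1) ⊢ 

Proof tree:
[∨L] p1, p2, (¬p1 ∨ ¬p1) ⊢ 
  [¬L] p1, p2, ¬p1 ⊢ 
    [WL] p1, p2 ⊢ p1
      [Ax] p1 ⊢ p1
  [¬L] p1, ¬p1 ⊢ 
    [Ax] p1 ⊢ p1

Result: YES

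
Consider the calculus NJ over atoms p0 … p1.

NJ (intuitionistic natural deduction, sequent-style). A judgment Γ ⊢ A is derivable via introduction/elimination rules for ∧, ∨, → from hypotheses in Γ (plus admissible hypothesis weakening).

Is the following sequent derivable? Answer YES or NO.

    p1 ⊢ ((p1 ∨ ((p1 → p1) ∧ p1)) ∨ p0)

Proof tree:
[∨I₁] p1 ⊢ ((p1 ∨ ((p1 → p1) ∧ p1)) ∨ p0)
  [∨I₂] p1 ⊢ (p1 ∨ ((p1 → p1) ∧ p1))
    [∧I] p1 ⊢ ((p1 → p1) ∧ p1)
      [→I]  ⊢ (p1 → p1)
        [Ax] p1 ⊢ p1
      [Ax] p1 ⊢ p1

Result: YES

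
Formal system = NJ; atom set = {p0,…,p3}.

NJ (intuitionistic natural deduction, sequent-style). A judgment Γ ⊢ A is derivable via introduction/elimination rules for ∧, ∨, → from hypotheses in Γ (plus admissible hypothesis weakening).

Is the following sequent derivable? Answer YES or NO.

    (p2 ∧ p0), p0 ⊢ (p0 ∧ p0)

Derivation trace:
[∧I] (p2 ∧ p0), p0 ⊢ (p0 ∧ p0)
  [Ax] p0 ⊢ p0
  [Wk] p0, (p2 ∧ p0) ⊢ p0
    [Ax] p0 ⊢ p0

Result: YES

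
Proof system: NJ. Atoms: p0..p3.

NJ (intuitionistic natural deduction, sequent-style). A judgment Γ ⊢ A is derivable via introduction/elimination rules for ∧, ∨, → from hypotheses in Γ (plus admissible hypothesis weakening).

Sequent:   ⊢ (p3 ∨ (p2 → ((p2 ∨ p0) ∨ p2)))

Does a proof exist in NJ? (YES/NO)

Derivation (root first):
[∨I₂]  ⊢ (p3 ∨ (p2 → ((p2 ∨ p0) ∨ p2)))
  [→I]  ⊢ (p2 → ((p2 ∨ p0) ∨ p2))
    [∨I₁] p2 ⊢ ((p2 ∨ p0) ∨ p2)
      [∨I₁] p2 ⊢ (p2 ∨ p0)
        [Ax] p2 ⊢ p2

Result: YES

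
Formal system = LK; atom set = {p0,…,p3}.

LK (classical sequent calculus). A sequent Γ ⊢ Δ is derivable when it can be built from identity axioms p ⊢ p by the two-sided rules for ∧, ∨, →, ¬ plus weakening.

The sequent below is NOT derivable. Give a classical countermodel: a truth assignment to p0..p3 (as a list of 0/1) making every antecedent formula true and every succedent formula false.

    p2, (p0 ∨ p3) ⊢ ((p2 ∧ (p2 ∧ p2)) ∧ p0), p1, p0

Search for a countermodel by truth-table:
  v=0000: Γ:[p2=F, (p0 ∨ p3)=F] Δ:[((p2 ∧ (p2 ∧ p2)) ∧ p0)=F, p1=F, p0=F] refutes=False
  v=0001: Γ:[p2=F, (p0 ∨ p3)=T] Δ:[((p2 ∧ (p2 ∧ p2)) ∧ p0)=F, p1=F, p0=F] refutes=False
  v=0010: Γ:[p2=T, (p0 ∨ p3)=F] Δ:[((p2 ∧ (p2 ∧ p2)) ∧ p0)=F, p1=F, p0=F] refutes=False
  v=0011: Γ:[p2=T, (p0 ∨ p3)=T] Δ:[((p2 ∧ (p2 ∧ p2)) ∧ p0)=F, p1=F, p0=F] refutes=True  ← countermodel

Result: [0, 0, 1, 1]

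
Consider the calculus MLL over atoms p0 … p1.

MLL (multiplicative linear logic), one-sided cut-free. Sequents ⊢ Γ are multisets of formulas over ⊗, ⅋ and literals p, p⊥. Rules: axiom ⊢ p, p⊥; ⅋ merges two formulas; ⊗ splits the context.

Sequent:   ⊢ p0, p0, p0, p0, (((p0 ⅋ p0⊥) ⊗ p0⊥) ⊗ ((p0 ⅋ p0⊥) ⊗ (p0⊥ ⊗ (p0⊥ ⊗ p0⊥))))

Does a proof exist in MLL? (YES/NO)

Derivation trace:
[⊗]  ⊢ p0, p0, p0, p0, (((p0 ⅋ p0⊥) ⊗ p0⊥) ⊗ ((p0 ⅋ p0⊥) ⊗ (p0⊥ ⊗ (p0⊥ ⊗ p0⊥))))
  [⊗]  ⊢ p0, ((p0 ⅋ p0⊥) ⊗ p0⊥)
    [⅋]  ⊢ (p0 ⅋ p0⊥)
      [Ax]  ⊢ p0, p0⊥
    [Ax]  ⊢ p0, p0⊥
  [⊗]  ⊢ p0, p0, p0, ((p0 ⅋ p0⊥) ⊗ (p0⊥ ⊗ (p0⊥ ⊗ p0⊥)))
    [⅋]  ⊢ (p0 ⅋ p0⊥)
      [Ax]  ⊢ p0, p0⊥
    [⊗]  ⊢ p0, p0, p0, (p0⊥ ⊗ (p0⊥ ⊗ p0⊥))
      [Ax]  ⊢ p0, p0⊥
      [⊗]  ⊢ p0, p0, (p0⊥ ⊗ p0⊥)
        [Ax]  ⊢ p0, p0⊥
        [Ax]  ⊢ p0, p0⊥

Result: YES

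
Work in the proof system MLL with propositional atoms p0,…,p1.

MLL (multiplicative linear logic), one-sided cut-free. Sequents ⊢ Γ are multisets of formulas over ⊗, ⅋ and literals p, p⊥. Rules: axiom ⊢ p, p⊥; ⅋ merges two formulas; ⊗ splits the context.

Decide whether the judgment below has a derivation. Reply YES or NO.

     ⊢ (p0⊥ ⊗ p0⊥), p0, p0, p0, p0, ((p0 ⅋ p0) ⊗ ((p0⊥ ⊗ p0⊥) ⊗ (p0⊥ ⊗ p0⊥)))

Derivation (root first):
[⊗]  ⊢ (p0⊥ ⊗ p0⊥), p0, p0, p0, p0, ((p0 ⅋ p0) ⊗ ((p0⊥ ⊗ p0⊥) ⊗ (p0⊥ ⊗ p0⊥)))
  [⅋]  ⊢ (p0⊥ ⊗ p0⊥), (p0 ⅋ p0)
    [⊗]  ⊢ p0, p0, (p0⊥ ⊗ p0⊥)
      [Ax]  ⊢ p0, p0⊥
      [Ax]  ⊢ p0, p0⊥
  [⊗]  ⊢ p0, p0, p0, p0, ((p0⊥ ⊗ p0⊥) ⊗ (p0⊥ ⊗ p0⊥))
    [⊗]  ⊢ p0, p0, (p0⊥ ⊗ p0⊥)
      [Ax]  ⊢ p0, p0⊥
      [Ax]  ⊢ p0, p0⊥
    [⊗]  ⊢ p0, p0, (p0⊥ ⊗ p0⊥)
      [Ax]  ⊢ p0, p0⊥
      [Ax]  ⊢ p0, p0⊥

Result: YES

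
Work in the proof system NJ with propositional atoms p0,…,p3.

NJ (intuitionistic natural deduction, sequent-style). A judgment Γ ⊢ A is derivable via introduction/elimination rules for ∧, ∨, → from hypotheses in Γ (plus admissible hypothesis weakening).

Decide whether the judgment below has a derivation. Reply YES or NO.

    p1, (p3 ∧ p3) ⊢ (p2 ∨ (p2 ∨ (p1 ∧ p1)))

Derivation (root first):
[Wk] p1, (p3 ∧ p3) ⊢ (p2 ∨ (p2 ∨ (p1 ∧ p1)))
  [∨I₂] p1 ⊢ (p2 ∨ (p2 ∨ (p1 ∧ p1)))
    [∨I₂] p1 ⊢ (p2 ∨ (p1 ∧ p1))
      [∧I] p1 ⊢ (p1 ∧ p1)
        [Ax] p1 ⊢ p1
        [Ax] p1 ⊢ p1

Result: YES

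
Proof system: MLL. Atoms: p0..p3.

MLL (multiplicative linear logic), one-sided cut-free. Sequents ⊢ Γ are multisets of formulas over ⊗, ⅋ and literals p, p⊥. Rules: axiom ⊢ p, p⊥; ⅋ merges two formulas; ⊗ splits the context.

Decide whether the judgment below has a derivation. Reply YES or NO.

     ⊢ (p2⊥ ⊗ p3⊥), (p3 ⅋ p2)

Derivation trace:
[⅋]  ⊢ (p2⊥ ⊗ p3⊥), (p3 ⅋ p2)
  [⊗]  ⊢ p2, p3, (p2⊥ ⊗ p3⊥)
    [Ax]  ⊢ p2, p2⊥
    [Ax]  ⊢ p3, p3⊥

Result: YES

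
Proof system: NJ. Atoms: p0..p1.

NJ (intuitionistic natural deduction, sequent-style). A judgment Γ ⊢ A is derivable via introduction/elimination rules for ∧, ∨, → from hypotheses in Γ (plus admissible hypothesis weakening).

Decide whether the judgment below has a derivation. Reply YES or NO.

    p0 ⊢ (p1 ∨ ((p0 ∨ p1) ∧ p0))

Derivation (root first):
[∨I₂] p0 ⊢ (p1 ∨ ((p0 ∨ p1) ∧ p0))
  [∧I] p0 ⊢ ((p0 ∨ p1) ∧ p0)
    [∨I₁] p0 ⊢ (p0 ∨ p1)
      [Ax] p0 ⊢ p0
    [Ax] p0 ⊢ p0

Result: YES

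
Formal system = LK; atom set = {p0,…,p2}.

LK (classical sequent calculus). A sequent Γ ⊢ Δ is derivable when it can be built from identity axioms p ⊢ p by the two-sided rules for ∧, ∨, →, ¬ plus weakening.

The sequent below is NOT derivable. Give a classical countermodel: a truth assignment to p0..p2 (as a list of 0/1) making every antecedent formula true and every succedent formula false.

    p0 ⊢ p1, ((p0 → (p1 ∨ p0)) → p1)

Search for a countermodel by truth-table:
  v=000: Γ:[p0=F] Δ:[p1=F, ((p0 → (p1 ∨ p0)) → p1)=F] refutes=False
  v=001: Γ:[p0=F] Δ:[p1=F, ((p0 → (p1 ∨ p0)) → p1)=F] refutes=False
  v=010: Γ:[p0=F] Δ:[p1=T, ((p0 → (p1 ∨ p0)) → p1)=T] refutes=False
  v=011: Γ:[p0=F] Δ:[p1=T, ((p0 → (p1 ∨ p0)) → p1)=T] refutes=False
  v=100: Γ:[p0=T] Δ:[p1=F, ((p0 → (p1 ∨ p0)) → p1)=F] refutes=True  ← countermodel

Result: [1, 0, 0]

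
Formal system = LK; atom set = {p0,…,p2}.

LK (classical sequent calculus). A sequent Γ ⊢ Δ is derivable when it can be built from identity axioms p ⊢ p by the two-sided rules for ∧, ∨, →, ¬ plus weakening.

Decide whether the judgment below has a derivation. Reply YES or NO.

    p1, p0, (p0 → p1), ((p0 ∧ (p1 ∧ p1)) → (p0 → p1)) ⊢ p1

Proof tree:
[→L] p1, p0, (p0 → p1), ((p0 ∧ (p1 ∧ p1)) → (p0 → p1)) ⊢ p1
  [∧R] p1, (p0 → p1), p0 ⊢ (p0 ∧ (p1 ∧ p1))
    [Ax] p0 ⊢ p0
    [∧R] p1, p0, (p0 → p1) ⊢ (p1 ∧ p1)
      [Ax] p1 ⊢ p1
      [→L] p0, (p0 → p1) ⊢ p1
        [Ax] p0 ⊢ p0
        [Ax] p1 ⊢ p1
  [→L] p0, (p0 → p1) ⊢ p1
    [Ax] p0 ⊢ p0
    [Ax] p1 ⊢ p1

Result: YES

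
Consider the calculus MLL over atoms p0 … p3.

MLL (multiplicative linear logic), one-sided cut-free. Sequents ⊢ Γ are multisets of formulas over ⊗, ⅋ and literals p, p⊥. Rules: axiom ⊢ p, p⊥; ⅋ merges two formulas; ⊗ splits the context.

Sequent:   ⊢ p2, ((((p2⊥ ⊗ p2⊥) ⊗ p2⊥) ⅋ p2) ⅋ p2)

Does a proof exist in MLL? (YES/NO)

Derivation trace:
[⅋]  ⊢ p2, ((((p2⊥ ⊗ p2⊥) ⊗ p2⊥) ⅋ p2) ⅋ p2)
  [⅋]  ⊢ p2, p2, (((p2⊥ ⊗ p2⊥) ⊗ p2⊥) ⅋ p2)
    [⊗]  ⊢ p2, p2, p2, ((p2⊥ ⊗ p2⊥) ⊗ p2⊥)
      [⊗]  ⊢ p2, p2, (p2⊥ ⊗ p2⊥)
        [Ax]  ⊢ p2, p2⊥
        [Ax]  ⊢ p2, p2⊥
      [Ax]  ⊢ p2, p2⊥

Result: YES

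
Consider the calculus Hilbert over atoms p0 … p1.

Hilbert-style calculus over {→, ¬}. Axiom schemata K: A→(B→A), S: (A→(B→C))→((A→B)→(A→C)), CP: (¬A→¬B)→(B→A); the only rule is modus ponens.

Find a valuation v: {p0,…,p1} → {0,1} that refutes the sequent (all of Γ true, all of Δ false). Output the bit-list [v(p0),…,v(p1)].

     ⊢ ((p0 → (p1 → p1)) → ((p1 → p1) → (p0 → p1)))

Truth-table refutation:
  v=00: Γ:[] Δ:[((p0 → (p1 → p1)) → ((p1 → p1) → (p0 → p1)))=T] refutes=False
  v=01: Γ:[] Δ:[((p0 → (p1 → p1)) → ((p1 → p1) → (p0 → p1)))=T] refutes=False
  v=10: Γ:[] Δ:[((p0 → (p1 → p1)) → ((p1 → p1) → (p0 → p1)))=F] refutes=True  ← countermodel

Result: [1, 0]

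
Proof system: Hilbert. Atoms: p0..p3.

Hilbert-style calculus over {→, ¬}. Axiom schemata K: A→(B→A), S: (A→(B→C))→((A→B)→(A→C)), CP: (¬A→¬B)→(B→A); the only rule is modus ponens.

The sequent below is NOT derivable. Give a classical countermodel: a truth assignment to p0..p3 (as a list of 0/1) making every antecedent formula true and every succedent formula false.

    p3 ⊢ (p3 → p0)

Enumerate valuations to refute Γ ⊢ Δ:
  v=0000: Γ:[p3=F] Δ:[(p3 → p0)=T] refutes=False
  v=0001: Γ:[p3=T] Δ:[(p3 → p0)=F] refutes=True  ← countermodel

Result: [0, 0, 0, 1]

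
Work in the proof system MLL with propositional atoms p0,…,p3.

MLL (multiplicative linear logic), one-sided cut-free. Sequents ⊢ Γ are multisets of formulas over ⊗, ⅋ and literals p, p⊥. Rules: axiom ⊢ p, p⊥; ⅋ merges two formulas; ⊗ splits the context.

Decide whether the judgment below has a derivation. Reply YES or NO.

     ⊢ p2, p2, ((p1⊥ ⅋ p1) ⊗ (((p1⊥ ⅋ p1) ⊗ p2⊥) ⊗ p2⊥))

Derivation trace:
[⊗]  ⊢ p2, p2, ((p1⊥ ⅋ p1) ⊗ (((p1⊥ ⅋ p1) ⊗ p2⊥) ⊗ p2⊥))
  [⅋]  ⊢ (p1⊥ ⅋ p1)
    [Ax]  ⊢ p1, p1⊥
  [⊗]  ⊢ p2, p2, (((p1⊥ ⅋ p1) ⊗ p2⊥) ⊗ p2⊥)
    [⊗]  ⊢ p2, ((p1⊥ ⅋ p1) ⊗ p2⊥)
      [⅋]  ⊢ (p1⊥ ⅋ p1)
        [Ax]  ⊢ p1, p1⊥
      [Ax]  ⊢ p2, p2⊥
    [Ax]  ⊢ p2, p2⊥

Result: YES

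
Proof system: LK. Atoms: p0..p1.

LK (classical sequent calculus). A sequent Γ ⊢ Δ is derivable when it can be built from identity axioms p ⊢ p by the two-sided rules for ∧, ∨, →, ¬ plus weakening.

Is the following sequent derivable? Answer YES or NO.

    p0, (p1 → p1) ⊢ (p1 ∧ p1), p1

Truth-table refutation:
  v=00: Γ:[p0=F, (p1 → p1)=T] Δ:[(p1 ∧ p1)=F, p1=F] refutes=False
  v=01: Γ:[p0=F, (p1 → p1)=T] Δ:[(p1 ∧ p1)=T, p1=T] refutes=False
  v=10: Γ:[p0=T, (p1 → p1)=T] Δ:[(p1 ∧ p1)=F, p1=F] refutes=True  ← countermodel

Result: NO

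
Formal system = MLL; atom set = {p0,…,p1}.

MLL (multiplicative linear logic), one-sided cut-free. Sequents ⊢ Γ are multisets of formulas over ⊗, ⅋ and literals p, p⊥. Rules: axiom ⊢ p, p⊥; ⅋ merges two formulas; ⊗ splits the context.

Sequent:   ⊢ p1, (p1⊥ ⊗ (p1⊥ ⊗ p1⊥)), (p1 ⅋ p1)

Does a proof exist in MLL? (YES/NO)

Derivation (root first):
[⅋]  ⊢ p1, (p1⊥ ⊗ (p1⊥ ⊗ p1⊥)), (p1 ⅋ p1)
  [⊗]  ⊢ p1, p1, p1, (p1⊥ ⊗ (p1⊥ ⊗ p1⊥))
    [Ax]  ⊢ p1, p1⊥
    [⊗]  ⊢ p1, p1, (p1⊥ ⊗ p1⊥)
      [Ax]  ⊢ p1, p1⊥
      [Ax]  ⊢ p1, p1⊥

Result: YES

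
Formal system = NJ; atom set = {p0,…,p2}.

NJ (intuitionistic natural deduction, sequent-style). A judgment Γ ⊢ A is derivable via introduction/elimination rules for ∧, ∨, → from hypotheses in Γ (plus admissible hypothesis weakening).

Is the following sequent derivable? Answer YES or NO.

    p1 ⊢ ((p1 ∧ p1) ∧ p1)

Derivation (root first):
[∧I] p1 ⊢ ((p1 ∧ p1) ∧ p1)
  [∧I] p1 ⊢ (p1 ∧ p1)
    [Ax] p1 ⊢ p1
    [Ax] p1 ⊢ p1
  [Ax] p1 ⊢ p1

Result: YES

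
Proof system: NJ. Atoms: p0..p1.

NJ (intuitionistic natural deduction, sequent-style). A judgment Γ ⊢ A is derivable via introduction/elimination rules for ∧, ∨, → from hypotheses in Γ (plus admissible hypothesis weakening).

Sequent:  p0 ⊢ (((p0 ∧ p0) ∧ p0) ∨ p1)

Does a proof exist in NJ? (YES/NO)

Derivation trace:
[∨I₁] p0 ⊢ (((p0 ∧ p0) ∧ p0) ∨ p1)
  [∧I] p0 ⊢ ((p0 ∧ p0) ∧ p0)
    [∧I] p0 ⊢ (p0 ∧ p0)
      [Ax] p0 ⊢ p0
      [Ax] p0 ⊢ p0
    [Ax] p0 ⊢ p0

Result: YES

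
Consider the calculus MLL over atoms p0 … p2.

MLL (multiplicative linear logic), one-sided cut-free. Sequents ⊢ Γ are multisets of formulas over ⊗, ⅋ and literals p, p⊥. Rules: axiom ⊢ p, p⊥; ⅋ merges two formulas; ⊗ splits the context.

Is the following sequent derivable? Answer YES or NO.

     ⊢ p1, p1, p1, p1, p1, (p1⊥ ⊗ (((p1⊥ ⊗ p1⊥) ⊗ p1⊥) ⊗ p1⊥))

Derivation (root first):
[⊗]  ⊢ p1, p1, p1, p1, p1, (p1⊥ ⊗ (((p1⊥ ⊗ p1⊥) ⊗ p1⊥) ⊗ p1⊥))
  [Ax]  ⊢ p1, p1⊥
  [⊗]  ⊢ p1, p1, p1, p1, (((p1⊥ ⊗ p1⊥) ⊗ p1⊥) ⊗ p1⊥)
    [⊗]  ⊢ p1, p1, p1, ((p1⊥ ⊗ p1⊥) ⊗ p1⊥)
      [⊗]  ⊢ p1, p1, (p1⊥ ⊗ p1⊥)
        [Ax]  ⊢ p1, p1⊥
        [Ax]  ⊢ p1, p1⊥
      [Ax]  ⊢ p1, p1⊥
    [Ax]  ⊢ p1, p1⊥

Result: YES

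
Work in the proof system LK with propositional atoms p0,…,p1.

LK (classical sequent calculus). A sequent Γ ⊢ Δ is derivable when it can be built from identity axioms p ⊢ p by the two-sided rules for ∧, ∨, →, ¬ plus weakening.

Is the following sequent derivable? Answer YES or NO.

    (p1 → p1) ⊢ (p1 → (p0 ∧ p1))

Truth-table refutation:
  v=00: Γ:[(p1 → p1)=T] Δ:[(p1 → (p0 ∧ p1))=T] refutes=False
  v=01: Γ:[(p1 → p1)=T] Δ:[(p1 → (p0 ∧ p1))=F] refutes=True  ← countermodel

Result: NO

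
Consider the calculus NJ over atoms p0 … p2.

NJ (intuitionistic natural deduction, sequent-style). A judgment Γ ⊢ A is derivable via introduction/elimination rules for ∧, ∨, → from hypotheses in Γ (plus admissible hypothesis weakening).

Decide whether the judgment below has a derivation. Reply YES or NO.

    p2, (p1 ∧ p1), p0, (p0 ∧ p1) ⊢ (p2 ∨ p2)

Proof tree:
[∨I₂] p2, (p1 ∧ p1), p0, (p0 ∧ p1) ⊢ (p2 ∨ p2)
  [Wk] p2, (p1 ∧ p1), p0, (p0 ∧ p1) ⊢ p2
    [Wk] p2, (p1 ∧ p1), p0 ⊢ p2
      [Wk] p2, (p1 ∧ p1) ⊢ p2
        [Ax] p2 ⊢ p2

Result: YES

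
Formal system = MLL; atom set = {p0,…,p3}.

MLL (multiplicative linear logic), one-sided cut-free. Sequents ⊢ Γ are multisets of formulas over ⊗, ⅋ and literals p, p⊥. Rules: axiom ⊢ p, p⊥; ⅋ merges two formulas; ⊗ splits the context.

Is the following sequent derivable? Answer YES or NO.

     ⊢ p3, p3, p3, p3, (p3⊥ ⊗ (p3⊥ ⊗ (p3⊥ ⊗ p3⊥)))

Derivation (root first):
[⊗]  ⊢ p3, p3, p3, p3, (p3⊥ ⊗ (p3⊥ ⊗ (p3⊥ ⊗ p3⊥)))
  [Ax]  ⊢ p3, p3⊥
  [⊗]  ⊢ p3, p3, p3, (p3⊥ ⊗ (p3⊥ ⊗ p3⊥))
    [Ax]  ⊢ p3, p3⊥
    [⊗]  ⊢ p3, p3, (p3⊥ ⊗ p3⊥)
      [Ax]  ⊢ p3, p3⊥
      [Ax]  ⊢ p3, p3⊥

Result: YES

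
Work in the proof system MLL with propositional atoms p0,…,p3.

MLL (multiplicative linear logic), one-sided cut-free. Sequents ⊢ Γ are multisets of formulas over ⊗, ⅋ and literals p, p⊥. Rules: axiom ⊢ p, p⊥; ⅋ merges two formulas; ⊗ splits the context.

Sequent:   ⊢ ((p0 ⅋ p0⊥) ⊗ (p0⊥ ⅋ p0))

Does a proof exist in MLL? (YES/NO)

Derivation trace:
[⊗]  ⊢ ((p0 ⅋ p0⊥) ⊗ (p0⊥ ⅋ p0))
  [⅋]  ⊢ (p0 ⅋ p0⊥)
    [Ax]  ⊢ p0, p0⊥
  [⅋]  ⊢ (p0⊥ ⅋ p0)
    [Ax]  ⊢ p0, p0⊥

Result: YES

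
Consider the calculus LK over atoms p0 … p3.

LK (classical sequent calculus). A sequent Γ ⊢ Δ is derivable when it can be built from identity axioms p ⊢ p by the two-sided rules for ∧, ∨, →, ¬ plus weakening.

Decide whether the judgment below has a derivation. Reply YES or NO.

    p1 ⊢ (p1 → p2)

Search for a countermodel by truth-table:
  v=0000: Γ:[p1=F] Δ:[(p1 → p2)=T] refutes=False
  v=0001: Γ:[p1=F] Δ:[(p1 → p2)=T] refutes=False
  v=0010: Γ:[p1=F] Δ:[(p1 → p2)=T] refutes=False
  v=0011: Γ:[p1=F] Δ:[(p1 → p2)=T] refutes=False
  v=0100: Γ:[p1=T] Δ:[(p1 → p2)=F] refutes=True  ← countermodel

Result: NO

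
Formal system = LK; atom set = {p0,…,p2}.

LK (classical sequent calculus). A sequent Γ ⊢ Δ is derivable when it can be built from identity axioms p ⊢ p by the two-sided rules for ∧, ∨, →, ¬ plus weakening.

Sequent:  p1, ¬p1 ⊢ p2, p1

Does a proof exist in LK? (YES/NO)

Derivation trace:
[WR] p1, ¬p1 ⊢ p2, p1
  [WR] p1, ¬p1 ⊢ p2
    [¬L] p1, ¬p1 ⊢ 
      [Ax] p1 ⊢ p1

Result: YES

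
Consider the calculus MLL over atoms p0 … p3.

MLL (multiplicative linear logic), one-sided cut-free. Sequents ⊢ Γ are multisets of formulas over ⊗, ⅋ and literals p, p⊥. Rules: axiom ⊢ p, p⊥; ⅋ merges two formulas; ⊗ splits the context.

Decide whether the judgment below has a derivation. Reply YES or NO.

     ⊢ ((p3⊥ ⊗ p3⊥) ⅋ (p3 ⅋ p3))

Derivation trace:
[⅋]  ⊢ ((p3⊥ ⊗ p3⊥) ⅋ (p3 ⅋ p3))
  [⅋]  ⊢ (p3⊥ ⊗ p3⊥), (p3 ⅋ p3)
    [⊗]  ⊢ p3, p3, (p3⊥ ⊗ p3⊥)
      [Ax]  ⊢ p3, p3⊥
      [Ax]  ⊢ p3, p3⊥

Result: YES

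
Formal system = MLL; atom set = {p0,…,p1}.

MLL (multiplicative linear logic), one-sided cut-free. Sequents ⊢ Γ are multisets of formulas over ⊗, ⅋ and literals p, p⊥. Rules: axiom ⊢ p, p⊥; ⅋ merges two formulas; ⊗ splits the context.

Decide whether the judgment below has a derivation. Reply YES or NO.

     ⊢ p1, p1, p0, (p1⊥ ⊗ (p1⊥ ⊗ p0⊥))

Derivation (root first):
[⊗]  ⊢ p1, p1, p0, (p1⊥ ⊗ (p1⊥ ⊗ p0⊥))
  [Ax]  ⊢ p1, p1⊥
  [⊗]  ⊢ p1, p0, (p1⊥ ⊗ p0⊥)
    [Ax]  ⊢ p1, p1⊥
    [Ax]  ⊢ p0, p0⊥

Result: YES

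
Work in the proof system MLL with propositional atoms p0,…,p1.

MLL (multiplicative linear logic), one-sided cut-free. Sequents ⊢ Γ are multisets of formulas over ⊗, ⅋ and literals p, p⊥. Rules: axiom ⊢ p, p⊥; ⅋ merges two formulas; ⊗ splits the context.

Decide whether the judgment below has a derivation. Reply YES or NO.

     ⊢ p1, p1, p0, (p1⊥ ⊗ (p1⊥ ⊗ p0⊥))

Proof tree:
[⊗]  ⊢ p1, p1, p0, (p1⊥ ⊗ (p1⊥ ⊗ p0⊥))
  [Ax]  ⊢ p1, p1⊥
  [⊗]  ⊢ p1, p0, (p1⊥ ⊗ p0⊥)
    [Ax]  ⊢ p1, p1⊥
    [Ax]  ⊢ p0, p0⊥

Result: YES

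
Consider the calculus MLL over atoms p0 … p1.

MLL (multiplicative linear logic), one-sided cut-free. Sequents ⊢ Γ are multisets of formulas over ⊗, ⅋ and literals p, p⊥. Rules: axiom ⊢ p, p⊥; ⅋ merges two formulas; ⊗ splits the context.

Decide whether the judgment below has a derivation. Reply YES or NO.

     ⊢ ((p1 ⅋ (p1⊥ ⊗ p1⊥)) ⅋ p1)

Proof tree:
[⅋]  ⊢ ((p1 ⅋ (p1⊥ ⊗ p1⊥)) ⅋ p1)
  [⅋]  ⊢ p1, (p1 ⅋ (p1⊥ ⊗ p1⊥))
    [⊗]  ⊢ p1, p1, (p1⊥ ⊗ p1⊥)
      [Ax]  ⊢ p1, p1⊥
      [Ax]  ⊢ p1, p1⊥

Result: YES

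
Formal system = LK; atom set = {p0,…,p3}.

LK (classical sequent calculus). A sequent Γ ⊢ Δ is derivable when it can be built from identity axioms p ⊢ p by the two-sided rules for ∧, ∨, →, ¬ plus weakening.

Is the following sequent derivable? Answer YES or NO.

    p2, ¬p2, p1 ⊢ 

Derivation trace:
[WL] p2, ¬p2, p1 ⊢ 
  [¬L] p2, ¬p2 ⊢ 
    [Ax] p2 ⊢ p2

Result: YES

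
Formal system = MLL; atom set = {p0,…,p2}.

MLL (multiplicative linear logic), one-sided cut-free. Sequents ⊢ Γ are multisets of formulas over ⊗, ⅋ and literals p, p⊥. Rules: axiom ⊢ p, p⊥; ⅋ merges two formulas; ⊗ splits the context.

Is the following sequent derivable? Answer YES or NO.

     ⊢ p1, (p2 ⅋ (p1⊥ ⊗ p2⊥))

Derivation trace:
[⅋]  ⊢ p1, (p2 ⅋ (p1⊥ ⊗ p2⊥))
  [⊗]  ⊢ p1, p2, (p1⊥ ⊗ p2⊥)
    [Ax]  ⊢ p1, p1⊥
    [Ax]  ⊢ p2, p2⊥

Result: YES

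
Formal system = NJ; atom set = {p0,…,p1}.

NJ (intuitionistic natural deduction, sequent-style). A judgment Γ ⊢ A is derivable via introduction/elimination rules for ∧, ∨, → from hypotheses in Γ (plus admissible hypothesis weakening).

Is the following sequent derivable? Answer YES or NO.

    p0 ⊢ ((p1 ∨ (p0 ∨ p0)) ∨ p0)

Derivation (root first):
[∨I₁] p0 ⊢ ((p1 ∨ (p0 ∨ p0)) ∨ p0)
  [∨I₂] p0 ⊢ (p1 ∨ (p0 ∨ p0))
    [∨I₂] p0 ⊢ (p0 ∨ p0)
      [Ax] p0 ⊢ p0

Result: YES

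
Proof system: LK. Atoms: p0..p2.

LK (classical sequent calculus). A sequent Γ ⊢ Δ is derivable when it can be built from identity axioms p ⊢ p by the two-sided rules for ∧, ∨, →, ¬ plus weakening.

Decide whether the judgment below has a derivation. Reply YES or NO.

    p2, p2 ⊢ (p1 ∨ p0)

Search for a countermodel by truth-table:
  v=000: Γ:[p2=F, p2=F] Δ:[(p1 ∨ p0)=F] refutes=False
  v=001: Γ:[p2=T, p2=T] Δ:[(p1 ∨ p0)=F] refutes=True  ← countermodel

Result: NO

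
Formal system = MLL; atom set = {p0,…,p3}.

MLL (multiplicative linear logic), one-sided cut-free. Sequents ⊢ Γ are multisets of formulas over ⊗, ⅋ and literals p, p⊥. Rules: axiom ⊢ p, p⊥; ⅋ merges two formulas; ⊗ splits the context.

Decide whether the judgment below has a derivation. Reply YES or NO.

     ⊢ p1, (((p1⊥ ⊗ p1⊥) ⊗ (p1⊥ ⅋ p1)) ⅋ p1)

Proof tree:
[⅋]  ⊢ p1, (((p1⊥ ⊗ p1⊥) ⊗ (p1⊥ ⅋ p1)) ⅋ p1)
  [⊗]  ⊢ p1, p1, ((p1⊥ ⊗ p1⊥) ⊗ (p1⊥ ⅋ p1))
    [⊗]  ⊢ p1, p1, (p1⊥ ⊗ p1⊥)
      [Ax]  ⊢ p1, p1⊥
      [Ax]  ⊢ p1, p1⊥
    [⅋]  ⊢ (p1⊥ ⅋ p1)
      [Ax]  ⊢ p1, p1⊥

Result: YES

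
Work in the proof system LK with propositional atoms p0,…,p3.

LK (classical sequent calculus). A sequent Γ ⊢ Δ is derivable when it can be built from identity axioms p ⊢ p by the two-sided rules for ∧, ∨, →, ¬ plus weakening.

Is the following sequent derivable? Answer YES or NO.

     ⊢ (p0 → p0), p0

Proof tree:
[WR]  ⊢ (p0 → p0), p0
  [→R]  ⊢ (p0 → p0)
    [Ax] p0 ⊢ p0

Result: YES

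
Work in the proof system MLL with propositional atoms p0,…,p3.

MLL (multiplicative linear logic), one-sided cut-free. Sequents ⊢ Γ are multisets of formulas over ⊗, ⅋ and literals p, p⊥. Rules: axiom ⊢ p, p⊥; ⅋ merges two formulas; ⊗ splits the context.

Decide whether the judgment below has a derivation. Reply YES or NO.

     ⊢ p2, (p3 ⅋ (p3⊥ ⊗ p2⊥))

Proof tree:
[⅋]  ⊢ p2, (p3 ⅋ (p3⊥ ⊗ p2⊥))
  [⊗]  ⊢ p3, p2, (p3⊥ ⊗ p2⊥)
    [Ax]  ⊢ p3, p3⊥
    [Ax]  ⊢ p2, p2⊥

Result: YES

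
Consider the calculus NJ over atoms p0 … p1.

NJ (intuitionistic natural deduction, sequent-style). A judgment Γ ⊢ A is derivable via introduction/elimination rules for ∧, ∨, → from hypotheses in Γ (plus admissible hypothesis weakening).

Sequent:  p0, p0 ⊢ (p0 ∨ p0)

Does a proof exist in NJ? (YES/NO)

Derivation (root first):
[Wk] p0, p0 ⊢ (p0 ∨ p0)
  [∨I₂] p0 ⊢ (p0 ∨ p0)
    [Ax] p0 ⊢ p0

Result: YES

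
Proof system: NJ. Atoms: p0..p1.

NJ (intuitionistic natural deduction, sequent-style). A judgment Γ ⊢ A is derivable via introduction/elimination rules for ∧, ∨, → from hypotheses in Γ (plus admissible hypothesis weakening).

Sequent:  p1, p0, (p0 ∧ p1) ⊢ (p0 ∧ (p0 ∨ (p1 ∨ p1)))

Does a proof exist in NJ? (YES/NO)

Derivation trace:
[Wk] p1, p0, (p0 ∧ p1) ⊢ (p0 ∧ (p0 ∨ (p1 ∨ p1)))
  [∧I] p1, p0 ⊢ (p0 ∧ (p0 ∨ (p1 ∨ p1)))
    [Ax] p0 ⊢ p0
    [∨I₂] p1 ⊢ (p0 ∨ (p1 ∨ p1))
      [∨I₁] p1 ⊢ (p1 ∨ p1)
        [Ax] p1 ⊢ p1

Result: YES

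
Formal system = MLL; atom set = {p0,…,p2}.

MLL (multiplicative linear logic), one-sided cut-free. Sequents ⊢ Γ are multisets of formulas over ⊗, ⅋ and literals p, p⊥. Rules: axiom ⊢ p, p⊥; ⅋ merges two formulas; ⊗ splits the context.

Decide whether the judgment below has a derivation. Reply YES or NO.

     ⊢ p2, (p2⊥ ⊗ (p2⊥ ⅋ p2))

Derivation (root first):
[⊗]  ⊢ p2, (p2⊥ ⊗ (p2⊥ ⅋ p2))
  [Ax]  ⊢ p2, p2⊥
  [⅋]  ⊢ (p2⊥ ⅋ p2)
    [Ax]  ⊢ p2, p2⊥

Result: YES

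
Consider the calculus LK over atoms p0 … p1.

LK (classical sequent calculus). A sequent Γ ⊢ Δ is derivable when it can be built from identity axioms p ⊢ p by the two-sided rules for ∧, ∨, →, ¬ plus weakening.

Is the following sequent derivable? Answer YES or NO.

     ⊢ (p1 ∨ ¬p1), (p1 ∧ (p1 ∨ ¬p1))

Derivation trace:
[∧R]  ⊢ (p1 ∨ ¬p1), (p1 ∧ (p1 ∨ ¬p1))
  [WR]  ⊢ (p1 ∨ ¬p1), p1
    [∨R]  ⊢ (p1 ∨ ¬p1)
      [¬R]  ⊢ p1, ¬p1
        [Ax] p1 ⊢ p1
  [∨R]  ⊢ (p1 ∨ ¬p1)
    [¬R]  ⊢ p1, ¬p1
      [Ax] p1 ⊢ p1

Result: YES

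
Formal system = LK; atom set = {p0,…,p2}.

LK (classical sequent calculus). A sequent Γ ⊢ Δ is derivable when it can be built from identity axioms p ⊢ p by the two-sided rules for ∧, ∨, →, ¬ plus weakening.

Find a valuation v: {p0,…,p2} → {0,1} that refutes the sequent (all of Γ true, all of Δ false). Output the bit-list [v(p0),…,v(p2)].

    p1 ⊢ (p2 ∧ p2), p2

Enumerate valuations to refute Γ ⊢ Δ:
  v=000: Γ:[p1=F] Δ:[(p2 ∧ p2)=F, p2=F] refutes=False
  v=001: Γ:[p1=F] Δ:[(p2 ∧ p2)=T, p2=T] refutes=False
  v=010: Γ:[p1=T] Δ:[(p2 ∧ p2)=F, p2=F] refutes=True  ← countermodel

Result: [0, 1, 0]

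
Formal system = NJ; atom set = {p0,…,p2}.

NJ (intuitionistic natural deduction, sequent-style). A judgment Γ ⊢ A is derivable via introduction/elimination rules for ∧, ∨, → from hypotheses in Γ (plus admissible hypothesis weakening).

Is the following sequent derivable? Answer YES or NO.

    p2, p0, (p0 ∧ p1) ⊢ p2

Derivation (root first):
[Wk] p2, p0, (p0 ∧ p1) ⊢ p2
  [Wk] p2, p0 ⊢ p2
    [Ax] p2 ⊢ p2

Result: YES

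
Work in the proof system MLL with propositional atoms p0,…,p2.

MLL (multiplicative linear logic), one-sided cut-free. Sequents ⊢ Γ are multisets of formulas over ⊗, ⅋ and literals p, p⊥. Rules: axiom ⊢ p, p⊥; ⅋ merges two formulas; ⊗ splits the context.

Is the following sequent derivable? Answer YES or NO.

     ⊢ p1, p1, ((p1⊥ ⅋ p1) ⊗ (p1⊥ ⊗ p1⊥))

Derivation trace:
[⊗]  ⊢ p1, p1, ((p1⊥ ⅋ p1) ⊗ (p1⊥ ⊗ p1⊥))
  [⅋]  ⊢ (p1⊥ ⅋ p1)
    [Ax]  ⊢ p1, p1⊥
  [⊗]  ⊢ p1, p1, (p1⊥ ⊗ p1⊥)
    [Ax]  ⊢ p1, p1⊥
    [Ax]  ⊢ p1, p1⊥

Result: YES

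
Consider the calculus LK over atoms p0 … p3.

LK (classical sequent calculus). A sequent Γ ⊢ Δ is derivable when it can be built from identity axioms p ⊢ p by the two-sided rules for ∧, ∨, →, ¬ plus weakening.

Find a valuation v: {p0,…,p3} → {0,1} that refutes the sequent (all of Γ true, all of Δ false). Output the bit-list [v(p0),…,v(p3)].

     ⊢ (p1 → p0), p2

Search for a countermodel by truth-table:
  v=0000: Γ:[] Δ:[(p1 → p0)=T, p2=F] refutes=False
  v=0001: Γ:[] Δ:[(p1 → p0)=T, p2=F] refutes=False
  v=0010: Γ:[] Δ:[(p1 → p0)=T, p2=T] refutes=False
  v=0011: Γ:[] Δ:[(p1 → p0)=T, p2=T] refutes=False
  v=0100: Γ:[] Δ:[(p1 → p0)=F, p2=F] refutes=True  ← countermodel

Result: [0, 1, 0, 0]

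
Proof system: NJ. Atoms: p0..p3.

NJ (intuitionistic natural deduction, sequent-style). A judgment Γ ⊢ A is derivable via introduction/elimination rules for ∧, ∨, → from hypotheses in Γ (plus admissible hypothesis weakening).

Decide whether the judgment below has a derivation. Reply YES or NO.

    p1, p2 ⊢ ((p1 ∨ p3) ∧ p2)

Derivation trace:
[∧I] p1, p2 ⊢ ((p1 ∨ p3) ∧ p2)
  [∨I₁] p1 ⊢ (p1 ∨ p3)
    [Ax] p1 ⊢ p1
  [Ax] p2 ⊢ p2

Result: YES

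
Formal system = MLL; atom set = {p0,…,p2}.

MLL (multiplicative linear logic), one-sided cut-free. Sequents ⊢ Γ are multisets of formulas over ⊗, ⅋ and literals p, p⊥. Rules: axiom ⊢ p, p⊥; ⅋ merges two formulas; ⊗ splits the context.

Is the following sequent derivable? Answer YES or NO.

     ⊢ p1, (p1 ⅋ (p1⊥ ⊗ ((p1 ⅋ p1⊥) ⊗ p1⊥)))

Derivation trace:
[⅋]  ⊢ p1, (p1 ⅋ (p1⊥ ⊗ ((p1 ⅋ p1⊥) ⊗ p1⊥)))
  [⊗]  ⊢ p1, p1, (p1⊥ ⊗ ((p1 ⅋ p1⊥) ⊗ p1⊥))
    [Ax]  ⊢ p1, p1⊥
    [⊗]  ⊢ p1, ((p1 ⅋ p1⊥) ⊗ p1⊥)
      [⅋]  ⊢ (p1 ⅋ p1⊥)
        [Ax]  ⊢ p1, p1⊥
      [Ax]  ⊢ p1, p1⊥

Result: YES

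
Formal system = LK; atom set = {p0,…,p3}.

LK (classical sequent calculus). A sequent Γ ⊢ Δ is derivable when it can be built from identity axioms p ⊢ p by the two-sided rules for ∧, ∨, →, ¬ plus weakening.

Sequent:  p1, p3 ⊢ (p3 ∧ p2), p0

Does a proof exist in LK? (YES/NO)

Truth-table refutation:
  v=0000: Γ:[p1=F, p3=F] Δ:[(p3 ∧ p2)=F, p0=F] refutes=False
  v=0001: Γ:[p1=F, p3=T] Δ:[(p3 ∧ p2)=F, p0=F] refutes=False
  v=0010: Γ:[p1=F, p3=F] Δ:[(p3 ∧ p2)=F, p0=F] refutes=False
  v=0011: Γ:[p1=F, p3=T] Δ:[(p3 ∧ p2)=T, p0=F] refutes=False
  v=0100: Γ:[p1=T, p3=F] Δ:[(p3 ∧ p2)=F, p0=F] refutes=False
  v=0101: Γ:[p1=T, p3=T] Δ:[(p3 ∧ p2)=F, p0=F] refutes=True  ← countermodel

Result: NO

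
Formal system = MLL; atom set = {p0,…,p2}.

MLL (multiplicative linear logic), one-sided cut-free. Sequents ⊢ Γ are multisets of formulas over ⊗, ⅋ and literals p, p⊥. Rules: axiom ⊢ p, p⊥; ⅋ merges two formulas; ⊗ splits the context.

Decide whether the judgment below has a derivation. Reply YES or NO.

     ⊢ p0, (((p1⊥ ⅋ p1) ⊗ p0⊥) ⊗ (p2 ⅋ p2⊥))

Derivation trace:
[⊗]  ⊢ p0, (((p1⊥ ⅋ p1) ⊗ p0⊥) ⊗ (p2 ⅋ p2⊥))
  [⊗]  ⊢ p0, ((p1⊥ ⅋ p1) ⊗ p0⊥)
    [⅋]  ⊢ (p1⊥ ⅋ p1)
      [Ax]  ⊢ p1, p1⊥
    [Ax]  ⊢ p0, p0⊥
  [⅋]  ⊢ (p2 ⅋ p2⊥)
    [Ax]  ⊢ p2, p2⊥

Result: YES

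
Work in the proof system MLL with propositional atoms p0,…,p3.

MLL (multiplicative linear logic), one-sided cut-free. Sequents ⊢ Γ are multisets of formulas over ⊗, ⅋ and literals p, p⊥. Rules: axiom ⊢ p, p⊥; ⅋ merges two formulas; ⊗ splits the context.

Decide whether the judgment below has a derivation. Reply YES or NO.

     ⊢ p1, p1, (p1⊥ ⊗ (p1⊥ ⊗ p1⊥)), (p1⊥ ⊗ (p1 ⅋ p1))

Derivation trace:
[⊗]  ⊢ p1, p1, (p1⊥ ⊗ (p1⊥ ⊗ p1⊥)), (p1⊥ ⊗ (p1 ⅋ p1))
  [Ax]  ⊢ p1, p1⊥
  [⅋]  ⊢ p1, (p1⊥ ⊗ (p1⊥ ⊗ p1⊥)), (p1 ⅋ p1)
    [⊗]  ⊢ p1, p1, p1, (p1⊥ ⊗ (p1⊥ ⊗ p1⊥))
      [Ax]  ⊢ p1, p1⊥
      [⊗]  ⊢ p1, p1, (p1⊥ ⊗ p1⊥)
        [Ax]  ⊢ p1, p1⊥
        [Ax]  ⊢ p1, p1⊥

Result: YES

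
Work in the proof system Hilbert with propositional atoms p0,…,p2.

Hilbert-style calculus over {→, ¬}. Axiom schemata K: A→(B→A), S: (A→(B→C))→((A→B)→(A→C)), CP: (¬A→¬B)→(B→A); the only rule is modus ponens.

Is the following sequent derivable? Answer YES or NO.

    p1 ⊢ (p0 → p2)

Search for a countermodel by truth-table:
  v=000: Γ:[p1=F] Δ:[(p0 → p2)=T] refutes=False
  v=001: Γ:[p1=F] Δ:[(p0 → p2)=T] refutes=False
  v=010: Γ:[p1=T] Δ:[(p0 → p2)=T] refutes=False
  v=011: Γ:[p1=T] Δ:[(p0 → p2)=T] refutes=False
  v=100: Γ:[p1=F] Δ:[(p0 → p2)=F] refutes=False
  v=101: Γ:[p1=F] Δ:[(p0 → p2)=T] refutes=False
  v=110: Γ:[p1=T] Δ:[(p0 → p2)=F] refutes=True  ← countermodel

Result: NO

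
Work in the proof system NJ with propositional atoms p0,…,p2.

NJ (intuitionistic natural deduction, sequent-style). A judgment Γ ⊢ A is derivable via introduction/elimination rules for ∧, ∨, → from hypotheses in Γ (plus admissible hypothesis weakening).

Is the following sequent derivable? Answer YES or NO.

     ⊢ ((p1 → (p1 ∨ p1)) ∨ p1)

Derivation trace:
[∨I₁]  ⊢ ((p1 → (p1 ∨ p1)) ∨ p1)
  [→I]  ⊢ (p1 → (p1 ∨ p1))
    [∨I₁] p1 ⊢ (p1 ∨ p1)
      [Ax] p1 ⊢ p1

Result: YES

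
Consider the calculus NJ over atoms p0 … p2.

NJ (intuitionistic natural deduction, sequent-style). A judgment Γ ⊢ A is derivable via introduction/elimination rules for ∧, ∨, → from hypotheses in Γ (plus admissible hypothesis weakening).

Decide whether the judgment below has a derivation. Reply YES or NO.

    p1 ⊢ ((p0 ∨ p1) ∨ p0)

Derivation (root first):
[∨I₁] p1 ⊢ ((p0 ∨ p1) ∨ p0)
  [∨I₂] p1 ⊢ (p0 ∨ p1)
    [Ax] p1 ⊢ p1

Result: YES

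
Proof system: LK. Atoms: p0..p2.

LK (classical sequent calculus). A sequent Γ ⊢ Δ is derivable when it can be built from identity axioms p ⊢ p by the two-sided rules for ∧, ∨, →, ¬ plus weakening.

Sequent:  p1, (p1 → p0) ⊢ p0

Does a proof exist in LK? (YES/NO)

Proof tree:
[→L] p1, (p1 → p0) ⊢ p0
  [Ax] p1 ⊢ p1
  [WR] p0 ⊢ p0, p0
    [Ax] p0 ⊢ p0

Result: YES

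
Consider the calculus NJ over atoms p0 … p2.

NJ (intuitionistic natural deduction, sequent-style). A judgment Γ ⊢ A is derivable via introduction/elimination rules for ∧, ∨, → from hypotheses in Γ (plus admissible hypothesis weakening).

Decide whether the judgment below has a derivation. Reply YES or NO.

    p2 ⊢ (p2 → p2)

Derivation (root first):
[Wk] p2 ⊢ (p2 → p2)
  [→I]  ⊢ (p2 → p2)
    [Ax] p2 ⊢ p2

Result: YES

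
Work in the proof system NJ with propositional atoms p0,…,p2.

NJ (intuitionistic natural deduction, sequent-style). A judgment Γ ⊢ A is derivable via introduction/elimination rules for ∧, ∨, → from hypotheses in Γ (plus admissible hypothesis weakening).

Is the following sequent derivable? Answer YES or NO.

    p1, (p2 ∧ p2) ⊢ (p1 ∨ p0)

Derivation trace:
[Wk] p1, (p2 ∧ p2) ⊢ (p1 ∨ p0)
  [∨I₁] p1 ⊢ (p1 ∨ p0)
    [Ax] p1 ⊢ p1

Result: YES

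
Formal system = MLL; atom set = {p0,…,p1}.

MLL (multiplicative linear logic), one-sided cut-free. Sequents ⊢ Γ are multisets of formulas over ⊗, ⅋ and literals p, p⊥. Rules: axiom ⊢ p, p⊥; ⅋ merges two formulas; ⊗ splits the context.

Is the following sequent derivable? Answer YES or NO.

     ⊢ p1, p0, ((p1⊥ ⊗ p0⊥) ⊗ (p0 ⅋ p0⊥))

Proof tree:
[⊗]  ⊢ p1, p0, ((p1⊥ ⊗ p0⊥) ⊗ (p0 ⅋ p0⊥))
  [⊗]  ⊢ p1, p0, (p1⊥ ⊗ p0⊥)
    [Ax]  ⊢ p1, p1⊥
    [Ax]  ⊢ p0, p0⊥
  [⅋]  ⊢ (p0 ⅋ p0⊥)
    [Ax]  ⊢ p0, p0⊥

Result: YES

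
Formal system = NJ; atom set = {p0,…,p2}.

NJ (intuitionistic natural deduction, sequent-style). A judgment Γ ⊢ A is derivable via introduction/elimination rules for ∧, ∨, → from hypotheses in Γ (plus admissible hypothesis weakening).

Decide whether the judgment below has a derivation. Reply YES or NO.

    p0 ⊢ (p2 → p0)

Derivation trace:
[→I] p0 ⊢ (p2 → p0)
  [Wk] p0, p2 ⊢ p0
    [Ax] p0 ⊢ p0

Result: YES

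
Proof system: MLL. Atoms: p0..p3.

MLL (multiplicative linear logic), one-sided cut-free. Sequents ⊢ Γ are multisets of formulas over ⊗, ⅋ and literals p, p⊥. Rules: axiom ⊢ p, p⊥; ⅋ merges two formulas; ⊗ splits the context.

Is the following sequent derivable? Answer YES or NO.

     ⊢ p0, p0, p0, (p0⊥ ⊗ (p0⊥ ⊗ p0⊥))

Derivation (root first):
[⊗]  ⊢ p0, p0, p0, (p0⊥ ⊗ (p0⊥ ⊗ p0⊥))
  [Ax]  ⊢ p0, p0⊥
  [⊗]  ⊢ p0, p0, (p0⊥ ⊗ p0⊥)
    [Ax]  ⊢ p0, p0⊥
    [Ax]  ⊢ p0, p0⊥

Result: YES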